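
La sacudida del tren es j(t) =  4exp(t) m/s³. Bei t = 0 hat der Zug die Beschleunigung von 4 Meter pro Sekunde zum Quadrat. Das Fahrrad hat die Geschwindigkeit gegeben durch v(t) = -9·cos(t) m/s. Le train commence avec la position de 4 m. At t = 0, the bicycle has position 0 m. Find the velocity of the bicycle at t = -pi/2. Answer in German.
Mit v(t) = -9·cos(t) und Einsetzen von t = -pi/2, finden wir v = 0.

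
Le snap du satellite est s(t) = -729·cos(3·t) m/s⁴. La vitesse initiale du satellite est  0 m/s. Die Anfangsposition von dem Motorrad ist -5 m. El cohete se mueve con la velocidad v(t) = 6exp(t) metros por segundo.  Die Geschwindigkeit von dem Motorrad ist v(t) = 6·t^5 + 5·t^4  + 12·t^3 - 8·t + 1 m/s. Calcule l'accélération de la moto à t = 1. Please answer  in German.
Um dies zu lösen, müssen wir 1 Ableitung unserer Gleichung für die Geschwindigkeit v(t) = 6·t^5 + 5·t^4 + 12·t^3 - 8·t + 1 nehmen. Die Ableitung von der Geschwindigkeit ergibt die Beschleunigung: a(t) = 30·t^4 + 20·t^3 + 36·t^2 - 8. Aus der Gleichung für die Beschleunigung a(t) = 30·t^4 + 20·t^3 + 36·t^2 - 8, setzen wir t = 1 ein und erhalten a = 78.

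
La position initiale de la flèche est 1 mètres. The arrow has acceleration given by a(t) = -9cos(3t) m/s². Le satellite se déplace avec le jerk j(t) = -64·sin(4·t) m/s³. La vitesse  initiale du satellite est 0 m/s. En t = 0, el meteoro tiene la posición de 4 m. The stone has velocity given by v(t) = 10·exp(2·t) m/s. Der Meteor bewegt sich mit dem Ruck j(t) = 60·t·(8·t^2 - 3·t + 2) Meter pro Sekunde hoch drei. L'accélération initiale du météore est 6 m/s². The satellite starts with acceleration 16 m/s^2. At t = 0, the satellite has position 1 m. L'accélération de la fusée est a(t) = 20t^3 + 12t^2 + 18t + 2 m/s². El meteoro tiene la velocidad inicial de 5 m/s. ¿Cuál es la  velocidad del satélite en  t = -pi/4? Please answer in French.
En partant du jerk j(t) = -64·sin(4·t), nous prenons 2 intégrales. En intégrant le jerk et en utilisant la condition initiale a(0) = 16, nous obtenons a(t) = 16·cos(4·t). En prenant ∫a(t)dt et en appliquant v(0) = 0, nous trouvons v(t) = 4·sin(4·t). De l'équation de la vitesse v(t) = 4·sin(4·t), nous substituons t = -pi/4 pour obtenir v = 0.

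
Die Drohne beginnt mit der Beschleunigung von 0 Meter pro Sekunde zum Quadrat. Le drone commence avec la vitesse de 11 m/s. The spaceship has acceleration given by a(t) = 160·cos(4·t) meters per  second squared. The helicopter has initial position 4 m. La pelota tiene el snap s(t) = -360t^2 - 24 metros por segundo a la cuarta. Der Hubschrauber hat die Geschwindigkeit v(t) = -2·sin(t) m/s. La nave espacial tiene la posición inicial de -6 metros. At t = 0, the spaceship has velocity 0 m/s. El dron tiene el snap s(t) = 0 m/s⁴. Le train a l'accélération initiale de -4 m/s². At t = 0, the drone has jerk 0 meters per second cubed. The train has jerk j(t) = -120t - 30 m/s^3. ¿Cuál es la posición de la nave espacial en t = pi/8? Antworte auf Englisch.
To solve this, we need to take 2 antiderivatives of our acceleration equation a(t) = 160·cos(4·t). The antiderivative of acceleration is velocity. Using v(0) = 0, we get v(t) = 40·sin(4·t). Integrating velocity and using the initial condition x(0) = -6, we get x(t) = 4 - 10·cos(4·t). We have position x(t) = 4 - 10·cos(4·t). Substituting t = pi/8: x(pi/8) = 4.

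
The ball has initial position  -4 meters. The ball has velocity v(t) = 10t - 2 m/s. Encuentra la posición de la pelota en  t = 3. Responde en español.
Partiendo de la velocidad v(t) = 10·t - 2, tomamos 1 antiderivada. Integrando la velocidad y usando la condición inicial x(0) = -4, obtenemos x(t) = 5·t^2 - 2·t - 4. Tenemos la posición x(t) = 5·t^2 - 2·t - 4. Sustituyendo t = 3: x(3) = 35.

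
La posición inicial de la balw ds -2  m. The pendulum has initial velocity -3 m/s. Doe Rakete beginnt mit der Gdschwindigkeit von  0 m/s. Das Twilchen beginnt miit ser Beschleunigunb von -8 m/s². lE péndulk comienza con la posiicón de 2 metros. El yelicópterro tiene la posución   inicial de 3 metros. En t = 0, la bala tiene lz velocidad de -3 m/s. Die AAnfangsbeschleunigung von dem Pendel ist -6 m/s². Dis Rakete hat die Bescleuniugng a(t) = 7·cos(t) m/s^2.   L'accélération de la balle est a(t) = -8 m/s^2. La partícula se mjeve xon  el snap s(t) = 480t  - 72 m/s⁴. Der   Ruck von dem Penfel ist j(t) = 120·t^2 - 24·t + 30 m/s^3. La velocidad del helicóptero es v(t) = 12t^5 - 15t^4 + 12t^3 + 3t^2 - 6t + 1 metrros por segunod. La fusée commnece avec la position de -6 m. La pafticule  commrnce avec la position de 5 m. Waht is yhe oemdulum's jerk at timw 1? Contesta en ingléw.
From the given jerk equation j(t) = 120·t^2 - 24·t + 30, we substitute t = 1 to get j = 126.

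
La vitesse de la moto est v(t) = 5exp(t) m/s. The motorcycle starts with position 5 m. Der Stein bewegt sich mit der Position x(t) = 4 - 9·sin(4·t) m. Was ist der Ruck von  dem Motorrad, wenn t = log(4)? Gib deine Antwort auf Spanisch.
Debemos derivar nuestra ecuación de la velocidad v(t) = 5·exp(t) 2 veces. La derivada de la velocidad da la aceleración: a(t) = 5·exp(t). Derivando la aceleración, obtenemos la sacudida: j(t) = 5·exp(t). De la ecuación de la sacudida j(t) = 5·exp(t), sustituimos t = log(4) para obtener j = 20.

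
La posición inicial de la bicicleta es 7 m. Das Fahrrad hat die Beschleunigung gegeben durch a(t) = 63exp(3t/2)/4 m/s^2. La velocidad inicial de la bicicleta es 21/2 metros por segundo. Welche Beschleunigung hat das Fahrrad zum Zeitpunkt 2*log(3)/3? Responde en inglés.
Using a(t) = 63·exp(3·t/2)/4 and substituting t = 2*log(3)/3, we find a = 189/4.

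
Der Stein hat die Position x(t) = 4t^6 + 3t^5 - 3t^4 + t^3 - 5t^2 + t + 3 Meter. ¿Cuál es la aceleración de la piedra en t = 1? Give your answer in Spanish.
Debemos derivar nuestra ecuación de la posición x(t) = 4·t^6 + 3·t^5 - 3·t^4 + t^3 - 5·t^2 + t + 3 2 veces. La derivada de la posición da la velocidad: v(t) = 24·t^5 + 15·t^4 - 12·t^3 + 3·t^2 - 10·t + 1. La derivada de la velocidad da la aceleración: a(t) = 120·t^4 + 60·t^3 - 36·t^2 + 6·t - 10. Tenemos la aceleración a(t) = 120·t^4 + 60·t^3 - 36·t^2 + 6·t - 10. Sustituyendo t = 1: a(1) = 140.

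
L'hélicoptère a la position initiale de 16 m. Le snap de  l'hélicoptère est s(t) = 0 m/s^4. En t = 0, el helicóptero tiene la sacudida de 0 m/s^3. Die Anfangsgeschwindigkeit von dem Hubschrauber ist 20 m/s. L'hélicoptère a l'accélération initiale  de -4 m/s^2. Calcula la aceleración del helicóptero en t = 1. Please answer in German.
Ausgehend von dem Snap s(t) = 0, nehmen wir 2 Integrale. Das Integral von dem Snap, mit j(0) = 0, ergibt den Ruck: j(t) = 0. Die Stammfunktion von dem Ruck, mit a(0) = -4, ergibt die Beschleunigung: a(t) = -4. Aus der Gleichung für die Beschleunigung a(t) = -4, setzen wir t = 1 ein und erhalten a = -4.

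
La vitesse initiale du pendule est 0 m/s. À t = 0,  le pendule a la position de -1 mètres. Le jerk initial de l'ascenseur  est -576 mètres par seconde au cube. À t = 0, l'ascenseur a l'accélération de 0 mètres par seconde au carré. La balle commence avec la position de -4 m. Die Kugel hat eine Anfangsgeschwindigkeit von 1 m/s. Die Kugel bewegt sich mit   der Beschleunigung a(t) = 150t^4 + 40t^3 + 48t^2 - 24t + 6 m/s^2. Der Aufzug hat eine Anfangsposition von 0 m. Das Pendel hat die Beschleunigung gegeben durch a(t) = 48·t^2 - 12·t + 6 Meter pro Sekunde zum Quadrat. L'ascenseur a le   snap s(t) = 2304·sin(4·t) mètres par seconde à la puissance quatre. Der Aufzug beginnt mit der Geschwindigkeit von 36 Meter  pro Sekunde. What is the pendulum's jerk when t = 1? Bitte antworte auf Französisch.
Nous devons dériver notre équation de l'accélération a(t) = 48·t^2 - 12·t + 6 1 fois. La dérivée de l'accélération donne le jerk: j(t) = 96·t - 12. De l'équation du jerk j(t) = 96·t - 12, nous substituons t = 1 pour obtenir j = 84.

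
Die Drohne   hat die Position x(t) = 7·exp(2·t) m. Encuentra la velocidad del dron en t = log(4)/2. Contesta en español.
Debemos derivar nuestra ecuación de la posición x(t) = 7·exp(2·t) 1 vez. La derivada de la posición da la velocidad: v(t) = 14·exp(2·t). Usando v(t) = 14·exp(2·t) y sustituyendo t = log(4)/2, encontramos v = 56.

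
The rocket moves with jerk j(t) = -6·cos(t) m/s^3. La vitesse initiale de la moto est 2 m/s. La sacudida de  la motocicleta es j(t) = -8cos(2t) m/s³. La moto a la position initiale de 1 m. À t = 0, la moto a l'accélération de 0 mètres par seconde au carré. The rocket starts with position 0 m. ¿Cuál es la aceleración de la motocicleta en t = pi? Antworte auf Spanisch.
Partiendo de la sacudida j(t) = -8·cos(2·t), tomamos 1 integral. La antiderivada de la sacudida es la aceleración. Usando a(0) = 0, obtenemos a(t) = -4·sin(2·t). Tenemos la aceleración a(t) = -4·sin(2·t). Sustituyendo t = pi: a(pi) = 0.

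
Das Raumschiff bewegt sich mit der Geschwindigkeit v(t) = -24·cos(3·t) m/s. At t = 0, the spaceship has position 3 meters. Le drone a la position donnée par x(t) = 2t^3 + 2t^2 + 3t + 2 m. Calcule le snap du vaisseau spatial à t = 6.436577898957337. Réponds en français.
Pour résoudre ceci, nous devons prendre 3 dérivées de notre équation de la vitesse v(t) = -24·cos(3·t). La dérivée de la vitesse donne l'accélération: a(t) = 72·sin(3·t). La dérivée de l'accélération donne le jerk: j(t) = 216·cos(3·t). En dérivant le jerk, nous obtenons le snap: s(t) = -648·sin(3·t). En utilisant s(t) = -648·sin(3·t) et en substituant t = 6.436577898957337, nous trouvons s = -287.781592595528.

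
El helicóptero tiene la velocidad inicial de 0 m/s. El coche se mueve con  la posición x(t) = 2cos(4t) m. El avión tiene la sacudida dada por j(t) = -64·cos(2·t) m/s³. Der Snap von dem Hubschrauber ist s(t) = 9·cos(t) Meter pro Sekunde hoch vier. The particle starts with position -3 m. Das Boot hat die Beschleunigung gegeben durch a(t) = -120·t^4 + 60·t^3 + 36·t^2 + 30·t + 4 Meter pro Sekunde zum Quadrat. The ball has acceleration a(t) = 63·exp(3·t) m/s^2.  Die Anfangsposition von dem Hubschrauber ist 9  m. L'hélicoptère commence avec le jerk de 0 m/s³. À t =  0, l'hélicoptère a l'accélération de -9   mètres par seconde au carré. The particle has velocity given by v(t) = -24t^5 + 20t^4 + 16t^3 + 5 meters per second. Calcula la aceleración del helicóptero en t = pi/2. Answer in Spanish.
Debemos encontrar la antiderivada de nuestra ecuación del snap s(t) = 9·cos(t) 2 veces. La integral del snap es la sacudida. Usando j(0) = 0, obtenemos j(t) = 9·sin(t). Integrando la sacudida y usando la condición inicial a(0) = -9, obtenemos a(t) = -9·cos(t). Tenemos la aceleración a(t) = -9·cos(t). Sustituyendo t = pi/2: a(pi/2) = 0.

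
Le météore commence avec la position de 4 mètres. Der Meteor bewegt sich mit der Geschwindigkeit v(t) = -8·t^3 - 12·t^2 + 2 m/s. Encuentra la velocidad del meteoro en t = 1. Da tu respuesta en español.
Usando v(t) = -8·t^3 - 12·t^2 + 2 y sustituyendo t = 1, encontramos v = -18.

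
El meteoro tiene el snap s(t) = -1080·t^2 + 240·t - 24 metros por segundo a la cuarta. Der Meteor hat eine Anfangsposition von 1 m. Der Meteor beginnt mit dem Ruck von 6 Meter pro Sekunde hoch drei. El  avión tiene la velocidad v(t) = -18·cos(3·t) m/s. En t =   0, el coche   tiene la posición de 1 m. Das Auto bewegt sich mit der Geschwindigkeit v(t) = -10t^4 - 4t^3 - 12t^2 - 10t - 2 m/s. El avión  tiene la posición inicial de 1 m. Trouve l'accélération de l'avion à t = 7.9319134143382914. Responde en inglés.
We must differentiate our velocity equation v(t) = -18·cos(3·t) 1 time. Taking d/dt of v(t), we find a(t) = 54·sin(3·t). Using a(t) = 54·sin(3·t) and substituting t = 7.9319134143382914, we find a = -52.5308831271239.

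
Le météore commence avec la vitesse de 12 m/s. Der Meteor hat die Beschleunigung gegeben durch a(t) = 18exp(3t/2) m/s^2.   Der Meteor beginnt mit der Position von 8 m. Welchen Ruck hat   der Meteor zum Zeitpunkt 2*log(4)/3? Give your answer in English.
Starting from acceleration a(t) = 18·exp(3·t/2), we take 1 derivative. Taking d/dt of a(t), we find j(t) = 27·exp(3·t/2). Using j(t) = 27·exp(3·t/2) and substituting t = 2*log(4)/3, we find j = 108.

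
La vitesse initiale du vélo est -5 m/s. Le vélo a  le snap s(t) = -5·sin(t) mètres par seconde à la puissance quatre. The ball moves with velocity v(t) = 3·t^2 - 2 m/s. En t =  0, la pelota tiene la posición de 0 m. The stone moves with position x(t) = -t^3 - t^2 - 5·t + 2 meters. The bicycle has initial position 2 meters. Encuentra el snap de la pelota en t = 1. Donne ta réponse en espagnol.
Partiendo de la velocidad v(t) = 3·t^2 - 2, tomamos 3 derivadas. Derivando la velocidad, obtenemos la aceleración: a(t) = 6·t. Tomando d/dt de a(t), encontramos j(t) = 6. La derivada de la sacudida da el snap: s(t) = 0. Tenemos el snap s(t) = 0. Sustituyendo t = 1: s(1) = 0.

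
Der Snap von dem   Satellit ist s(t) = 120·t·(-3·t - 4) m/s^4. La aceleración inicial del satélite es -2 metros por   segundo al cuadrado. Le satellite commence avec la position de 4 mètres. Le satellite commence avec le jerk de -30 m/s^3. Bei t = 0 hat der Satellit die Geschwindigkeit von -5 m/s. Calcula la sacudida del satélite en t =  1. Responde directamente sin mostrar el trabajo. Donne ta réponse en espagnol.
La sacudida en t = 1 es j = -390.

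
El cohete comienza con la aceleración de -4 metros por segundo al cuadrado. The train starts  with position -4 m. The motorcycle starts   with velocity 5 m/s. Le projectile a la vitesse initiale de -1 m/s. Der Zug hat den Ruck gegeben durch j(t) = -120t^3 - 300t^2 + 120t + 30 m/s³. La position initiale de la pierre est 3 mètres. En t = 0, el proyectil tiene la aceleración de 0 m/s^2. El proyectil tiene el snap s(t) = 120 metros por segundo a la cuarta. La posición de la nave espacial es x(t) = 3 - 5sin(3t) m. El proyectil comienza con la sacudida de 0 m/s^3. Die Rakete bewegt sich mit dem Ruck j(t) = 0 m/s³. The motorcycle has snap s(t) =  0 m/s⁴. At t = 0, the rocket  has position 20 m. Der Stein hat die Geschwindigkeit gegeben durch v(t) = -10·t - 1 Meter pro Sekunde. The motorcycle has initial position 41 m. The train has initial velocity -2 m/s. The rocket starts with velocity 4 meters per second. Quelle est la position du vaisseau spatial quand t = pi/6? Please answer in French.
De l'équation de la position x(t) = 3 - 5·sin(3·t), nous substituons t = pi/6 pour obtenir x = -2.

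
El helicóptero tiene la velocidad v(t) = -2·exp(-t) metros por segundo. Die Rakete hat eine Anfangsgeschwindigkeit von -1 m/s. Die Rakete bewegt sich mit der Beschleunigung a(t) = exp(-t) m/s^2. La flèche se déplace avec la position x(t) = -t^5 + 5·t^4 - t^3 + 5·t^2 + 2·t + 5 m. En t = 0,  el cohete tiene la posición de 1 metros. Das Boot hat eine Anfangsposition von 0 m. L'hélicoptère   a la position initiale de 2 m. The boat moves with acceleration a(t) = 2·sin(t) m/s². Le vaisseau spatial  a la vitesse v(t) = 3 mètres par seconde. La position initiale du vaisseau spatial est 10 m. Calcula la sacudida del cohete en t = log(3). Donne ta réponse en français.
Nous devons dériver notre équation de l'accélération a(t) = exp(-t) 1 fois. La dérivée de l'accélération donne le jerk: j(t) = -exp(-t). En utilisant j(t) = -exp(-t) et en substituant t = log(3), nous trouvons j = -1/3.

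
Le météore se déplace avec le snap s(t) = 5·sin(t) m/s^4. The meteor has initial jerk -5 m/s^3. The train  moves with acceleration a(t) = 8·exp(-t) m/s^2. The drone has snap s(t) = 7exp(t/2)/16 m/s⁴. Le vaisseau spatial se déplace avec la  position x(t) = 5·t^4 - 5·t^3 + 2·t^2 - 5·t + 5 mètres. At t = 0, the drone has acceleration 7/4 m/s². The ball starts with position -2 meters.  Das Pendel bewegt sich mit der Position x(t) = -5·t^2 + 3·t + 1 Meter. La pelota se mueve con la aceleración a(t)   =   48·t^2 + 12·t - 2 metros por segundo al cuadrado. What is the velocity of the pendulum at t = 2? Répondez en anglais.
Starting from position x(t) = -5·t^2 + 3·t + 1, we take 1 derivative. Differentiating position, we get velocity: v(t) = 3 - 10·t. From the given velocity equation v(t) = 3 - 10·t, we substitute t = 2 to get v = -17.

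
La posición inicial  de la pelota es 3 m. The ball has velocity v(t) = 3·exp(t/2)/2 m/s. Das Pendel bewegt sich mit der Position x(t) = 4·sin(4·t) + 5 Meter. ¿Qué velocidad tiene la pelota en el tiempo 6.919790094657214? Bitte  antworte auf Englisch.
We have velocity v(t) = 3·exp(t/2)/2. Substituting t = 6.919790094657214: v(6.919790094657214) = 47.7204561198206.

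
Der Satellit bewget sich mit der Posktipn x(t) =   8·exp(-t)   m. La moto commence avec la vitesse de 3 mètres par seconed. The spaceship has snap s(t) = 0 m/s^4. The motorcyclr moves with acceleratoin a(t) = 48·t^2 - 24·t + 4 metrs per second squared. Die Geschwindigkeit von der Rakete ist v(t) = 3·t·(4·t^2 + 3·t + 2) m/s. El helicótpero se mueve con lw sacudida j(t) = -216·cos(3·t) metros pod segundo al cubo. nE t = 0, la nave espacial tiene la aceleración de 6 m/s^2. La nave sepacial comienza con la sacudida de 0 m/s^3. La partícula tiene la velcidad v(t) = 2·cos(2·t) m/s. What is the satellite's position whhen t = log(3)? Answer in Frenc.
De l'équation de la position x(t) = 8·exp(-t), nous substituons t = log(3) pour obtenir x = 8/3.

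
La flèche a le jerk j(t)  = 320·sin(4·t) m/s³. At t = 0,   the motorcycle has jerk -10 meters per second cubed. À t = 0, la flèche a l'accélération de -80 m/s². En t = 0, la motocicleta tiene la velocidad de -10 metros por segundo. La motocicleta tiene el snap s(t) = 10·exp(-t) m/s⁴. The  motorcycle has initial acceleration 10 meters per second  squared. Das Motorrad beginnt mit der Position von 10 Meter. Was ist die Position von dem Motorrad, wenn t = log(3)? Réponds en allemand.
Wir müssen das Integral unserer Gleichung für den Snap s(t) = 10·exp(-t) 4-mal finden. Mit ∫s(t)dt und Anwendung von j(0) = -10, finden wir j(t) = -10·exp(-t). Das Integral von dem Ruck ist die Beschleunigung. Mit a(0) = 10 erhalten wir a(t) = 10·exp(-t). Das Integral von der Beschleunigung ist die Geschwindigkeit. Mit v(0) = -10 erhalten wir v(t) = -10·exp(-t). Durch Integration von der Geschwindigkeit und Verwendung der Anfangsbedingung x(0) = 10, erhalten wir x(t) = 10·exp(-t). Mit x(t) = 10·exp(-t) und Einsetzen von t = log(3), finden wir x = 10/3.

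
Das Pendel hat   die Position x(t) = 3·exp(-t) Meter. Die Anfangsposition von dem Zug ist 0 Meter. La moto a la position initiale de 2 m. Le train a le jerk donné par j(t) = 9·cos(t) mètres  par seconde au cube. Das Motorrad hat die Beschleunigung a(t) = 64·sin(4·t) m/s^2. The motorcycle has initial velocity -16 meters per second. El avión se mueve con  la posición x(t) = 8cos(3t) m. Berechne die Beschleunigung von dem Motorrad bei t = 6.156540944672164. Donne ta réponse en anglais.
From the given acceleration equation a(t) = 64·sin(4·t), we substitute t = 6.156540944672164 to get a = -31.0519924359311.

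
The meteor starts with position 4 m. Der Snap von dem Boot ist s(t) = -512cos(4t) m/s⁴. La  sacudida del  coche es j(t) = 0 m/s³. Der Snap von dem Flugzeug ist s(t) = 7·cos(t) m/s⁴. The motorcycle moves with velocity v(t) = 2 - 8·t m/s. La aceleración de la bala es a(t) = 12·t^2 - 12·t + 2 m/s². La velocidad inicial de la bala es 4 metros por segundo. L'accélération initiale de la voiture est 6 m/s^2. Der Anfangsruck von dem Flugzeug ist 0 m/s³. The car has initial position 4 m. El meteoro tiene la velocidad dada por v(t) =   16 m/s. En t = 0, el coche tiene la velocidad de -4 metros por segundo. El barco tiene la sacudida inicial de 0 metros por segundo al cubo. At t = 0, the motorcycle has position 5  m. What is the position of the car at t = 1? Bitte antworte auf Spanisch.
Para resolver esto, necesitamos tomar 3 integrales de nuestra ecuación de la sacudida j(t) = 0. Integrando la sacudida y usando la condición inicial a(0) = 6, obtenemos a(t) = 6. La antiderivada de la aceleración es la velocidad. Usando v(0) = -4, obtenemos v(t) = 6·t - 4. Integrando la velocidad y usando la condición inicial x(0) = 4, obtenemos x(t) = 3·t^2 - 4·t + 4. Usando x(t) = 3·t^2 - 4·t + 4 y sustituyendo t = 1, encontramos x = 3.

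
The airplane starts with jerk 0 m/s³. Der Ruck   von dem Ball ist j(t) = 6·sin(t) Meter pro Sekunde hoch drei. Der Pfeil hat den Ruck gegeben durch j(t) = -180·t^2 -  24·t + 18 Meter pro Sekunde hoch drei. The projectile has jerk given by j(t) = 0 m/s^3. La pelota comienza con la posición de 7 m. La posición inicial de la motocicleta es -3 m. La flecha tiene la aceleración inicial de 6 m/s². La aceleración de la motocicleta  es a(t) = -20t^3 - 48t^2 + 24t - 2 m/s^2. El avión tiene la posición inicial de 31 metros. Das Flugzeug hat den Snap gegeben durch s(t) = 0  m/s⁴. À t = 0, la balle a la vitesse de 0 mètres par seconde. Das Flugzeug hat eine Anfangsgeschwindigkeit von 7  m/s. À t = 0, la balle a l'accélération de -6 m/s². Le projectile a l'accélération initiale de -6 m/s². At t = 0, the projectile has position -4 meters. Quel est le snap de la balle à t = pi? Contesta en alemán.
Wir müssen unsere Gleichung für den Ruck j(t) = 6·sin(t) 1-mal ableiten. Durch Ableiten von dem Ruck erhalten wir den Snap: s(t) = 6·cos(t). Mit s(t) = 6·cos(t) und Einsetzen von t = pi, finden wir s = -6.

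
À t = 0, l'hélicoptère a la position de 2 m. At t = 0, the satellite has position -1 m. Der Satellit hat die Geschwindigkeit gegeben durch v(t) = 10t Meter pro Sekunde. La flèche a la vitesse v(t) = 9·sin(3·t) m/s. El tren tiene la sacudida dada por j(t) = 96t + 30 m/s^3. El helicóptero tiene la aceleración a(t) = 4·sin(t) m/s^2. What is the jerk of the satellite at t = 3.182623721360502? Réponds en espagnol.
Debemos derivar nuestra ecuación de la velocidad v(t) = 10·t 2 veces. Tomando d/dt de v(t), encontramos a(t) = 10. Tomando d/dt de a(t), encontramos j(t) = 0. Tenemos la sacudida j(t) = 0. Sustituyendo t = 3.182623721360502: j(3.182623721360502) = 0.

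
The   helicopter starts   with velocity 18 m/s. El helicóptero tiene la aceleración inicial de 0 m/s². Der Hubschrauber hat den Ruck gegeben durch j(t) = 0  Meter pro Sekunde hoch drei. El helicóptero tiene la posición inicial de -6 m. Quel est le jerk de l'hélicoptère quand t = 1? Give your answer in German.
Mit j(t) = 0 und Einsetzen von t = 1, finden wir j = 0.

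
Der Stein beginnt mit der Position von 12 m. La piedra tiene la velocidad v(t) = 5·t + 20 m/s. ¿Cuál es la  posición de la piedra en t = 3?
Para resolver esto, necesitamos tomar 1 antiderivada de nuestra ecuación de la velocidad v(t) = 5·t + 20. La antiderivada de la velocidad, con x(0) = 12, da la posición: x(t) = 5·t^2/2 + 20·t + 12. Usando x(t) = 5·t^2/2 + 20·t + 12 y sustituyendo t = 3, encontramos x = 189/2.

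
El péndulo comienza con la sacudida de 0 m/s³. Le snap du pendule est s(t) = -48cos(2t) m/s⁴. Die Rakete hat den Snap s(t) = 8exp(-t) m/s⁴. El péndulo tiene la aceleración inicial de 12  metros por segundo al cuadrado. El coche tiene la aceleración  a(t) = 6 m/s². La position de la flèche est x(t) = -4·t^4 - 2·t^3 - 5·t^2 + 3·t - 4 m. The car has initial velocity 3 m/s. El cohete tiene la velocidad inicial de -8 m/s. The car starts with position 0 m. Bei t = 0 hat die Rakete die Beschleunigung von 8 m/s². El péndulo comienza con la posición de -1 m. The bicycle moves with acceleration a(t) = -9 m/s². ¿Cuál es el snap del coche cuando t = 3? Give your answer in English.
Starting from acceleration a(t) = 6, we take 2 derivatives. Taking d/dt of a(t), we find j(t) = 0. Differentiating jerk, we get snap: s(t) = 0. From the given snap equation s(t) = 0, we substitute t = 3 to get s = 0.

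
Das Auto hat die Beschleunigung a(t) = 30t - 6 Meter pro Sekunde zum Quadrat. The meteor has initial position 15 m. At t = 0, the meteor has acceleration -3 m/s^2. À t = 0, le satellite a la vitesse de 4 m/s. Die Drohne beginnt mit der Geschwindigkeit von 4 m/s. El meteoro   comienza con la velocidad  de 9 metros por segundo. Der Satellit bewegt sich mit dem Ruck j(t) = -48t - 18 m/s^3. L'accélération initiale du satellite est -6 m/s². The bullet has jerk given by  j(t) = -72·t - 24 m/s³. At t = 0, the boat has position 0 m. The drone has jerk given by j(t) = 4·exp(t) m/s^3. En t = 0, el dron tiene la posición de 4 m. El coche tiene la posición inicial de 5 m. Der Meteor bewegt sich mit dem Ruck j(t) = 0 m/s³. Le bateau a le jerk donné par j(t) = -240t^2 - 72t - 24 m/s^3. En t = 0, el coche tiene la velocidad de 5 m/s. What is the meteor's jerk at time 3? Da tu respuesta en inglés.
We have jerk j(t) = 0. Substituting t = 3: j(3) = 0.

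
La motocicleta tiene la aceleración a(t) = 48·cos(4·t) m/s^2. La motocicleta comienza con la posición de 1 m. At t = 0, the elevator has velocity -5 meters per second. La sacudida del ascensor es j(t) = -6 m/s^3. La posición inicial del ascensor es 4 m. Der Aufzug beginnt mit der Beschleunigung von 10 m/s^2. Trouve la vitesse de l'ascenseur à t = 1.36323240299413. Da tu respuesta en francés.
Nous devons trouver l'intégrale de notre équation du jerk j(t) = -6 2 fois. En prenant ∫j(t)dt et en appliquant a(0) = 10, nous trouvons a(t) = 10 - 6·t. La primitive de l'accélération est la vitesse. En utilisant v(0) = -5, nous obtenons v(t) = -3·t^2 + 10·t - 5. Nous avons la vitesse v(t) = -3·t^2 + 10·t - 5. En substituant t = 1.36323240299413: v(1.36323240299413) = 3.05711627622185.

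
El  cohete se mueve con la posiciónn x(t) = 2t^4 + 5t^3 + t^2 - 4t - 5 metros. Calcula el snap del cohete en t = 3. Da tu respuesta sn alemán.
Ausgehend von der Position x(t) = 2·t^4 + 5·t^3 + t^2 - 4·t - 5, nehmen wir 4 Ableitungen. Mit d/dt von x(t) finden wir v(t) = 8·t^3 + 15·t^2 + 2·t - 4. Durch Ableiten von der Geschwindigkeit erhalten wir die Beschleunigung: a(t) = 24·t^2 + 30·t + 2. Durch Ableiten von der Beschleunigung erhalten wir den Ruck: j(t) = 48·t + 30. Die Ableitung von dem Ruck ergibt den Snap: s(t) = 48. Wir haben den Snap s(t) = 48. Durch Einsetzen von t = 3: s(3) = 48.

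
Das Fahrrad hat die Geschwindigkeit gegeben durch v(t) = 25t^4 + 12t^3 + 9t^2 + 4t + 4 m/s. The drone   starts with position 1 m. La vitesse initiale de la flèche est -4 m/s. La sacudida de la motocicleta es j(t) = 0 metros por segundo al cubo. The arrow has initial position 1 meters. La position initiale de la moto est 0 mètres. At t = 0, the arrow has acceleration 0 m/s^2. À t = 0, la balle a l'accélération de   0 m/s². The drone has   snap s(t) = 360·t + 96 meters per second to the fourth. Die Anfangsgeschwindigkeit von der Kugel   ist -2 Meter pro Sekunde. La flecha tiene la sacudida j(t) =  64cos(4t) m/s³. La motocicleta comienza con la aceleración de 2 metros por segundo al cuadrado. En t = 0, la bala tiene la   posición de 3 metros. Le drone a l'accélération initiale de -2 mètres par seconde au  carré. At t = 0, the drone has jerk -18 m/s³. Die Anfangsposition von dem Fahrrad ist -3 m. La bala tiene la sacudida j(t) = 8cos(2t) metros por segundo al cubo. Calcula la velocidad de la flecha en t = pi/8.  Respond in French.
Pour résoudre ceci, nous devons prendre 2 intégrales de notre équation du jerk j(t) = 64·cos(4·t). L'intégrale du jerk, avec a(0) = 0, donne l'accélération: a(t) = 16·sin(4·t). En prenant ∫a(t)dt et en appliquant v(0) = -4, nous trouvons v(t) = -4·cos(4·t). De l'équation de la vitesse v(t) = -4·cos(4·t), nous substituons t = pi/8 pour obtenir v = 0.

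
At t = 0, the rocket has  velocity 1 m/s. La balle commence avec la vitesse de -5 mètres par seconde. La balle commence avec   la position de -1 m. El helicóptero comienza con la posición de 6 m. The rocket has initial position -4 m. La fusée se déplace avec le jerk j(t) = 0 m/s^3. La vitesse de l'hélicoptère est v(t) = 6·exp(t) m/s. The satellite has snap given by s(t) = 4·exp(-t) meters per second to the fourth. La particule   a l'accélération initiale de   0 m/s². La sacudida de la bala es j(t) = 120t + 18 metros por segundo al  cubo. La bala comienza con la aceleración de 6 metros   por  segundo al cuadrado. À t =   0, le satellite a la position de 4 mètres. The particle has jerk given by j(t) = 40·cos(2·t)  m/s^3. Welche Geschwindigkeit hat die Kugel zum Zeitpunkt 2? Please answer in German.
Wir müssen die Stammfunktion unserer Gleichung für den Ruck j(t) = 120·t + 18 2-mal finden. Durch Integration von dem Ruck und Verwendung der Anfangsbedingung a(0) = 6, erhalten wir a(t) = 60·t^2 + 18·t + 6. Durch Integration von der Beschleunigung und Verwendung der Anfangsbedingung v(0) = -5, erhalten wir v(t) = 20·t^3 + 9·t^2 + 6·t - 5. Mit v(t) = 20·t^3 + 9·t^2 + 6·t - 5 und Einsetzen von t = 2, finden wir v = 203.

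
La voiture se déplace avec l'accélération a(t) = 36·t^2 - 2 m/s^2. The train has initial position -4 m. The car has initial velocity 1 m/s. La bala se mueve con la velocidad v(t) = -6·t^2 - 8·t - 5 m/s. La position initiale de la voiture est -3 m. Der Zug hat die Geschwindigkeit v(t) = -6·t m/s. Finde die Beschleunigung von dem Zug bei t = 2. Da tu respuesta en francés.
Pour résoudre ceci, nous devons prendre 1 dérivée de notre équation de la vitesse v(t) = -6·t. En prenant d/dt de v(t), nous trouvons a(t) = -6. De l'équation de l'accélération a(t) = -6, nous substituons t = 2 pour obtenir a = -6.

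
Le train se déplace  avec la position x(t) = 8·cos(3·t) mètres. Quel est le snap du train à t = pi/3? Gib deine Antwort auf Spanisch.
Debemos derivar nuestra ecuación de la posición x(t) = 8·cos(3·t) 4 veces. La derivada de la posición da la velocidad: v(t) = -24·sin(3·t). Derivando la velocidad, obtenemos la aceleración: a(t) = -72·cos(3·t). Derivando la aceleración, obtenemos la sacudida: j(t) = 216·sin(3·t). Tomando d/dt de j(t), encontramos s(t) = 648·cos(3·t). De la ecuación del snap s(t) = 648·cos(3·t), sustituimos t = pi/3 para obtener s = -648.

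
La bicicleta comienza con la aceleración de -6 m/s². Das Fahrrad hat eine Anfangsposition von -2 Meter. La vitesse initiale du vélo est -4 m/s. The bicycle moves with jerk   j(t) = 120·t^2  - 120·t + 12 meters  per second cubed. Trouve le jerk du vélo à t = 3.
Nous avons le jerk j(t) = 120·t^2 - 120·t + 12. En substituant t = 3: j(3) = 732.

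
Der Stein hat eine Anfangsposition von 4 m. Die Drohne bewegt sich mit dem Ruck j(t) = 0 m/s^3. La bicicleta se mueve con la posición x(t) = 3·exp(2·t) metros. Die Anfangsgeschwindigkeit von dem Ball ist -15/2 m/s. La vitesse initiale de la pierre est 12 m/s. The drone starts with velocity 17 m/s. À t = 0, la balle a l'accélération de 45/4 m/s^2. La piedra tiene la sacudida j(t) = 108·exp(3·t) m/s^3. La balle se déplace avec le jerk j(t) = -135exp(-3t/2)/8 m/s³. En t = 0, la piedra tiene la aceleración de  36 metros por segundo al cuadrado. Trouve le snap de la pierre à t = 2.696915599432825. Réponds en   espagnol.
Debemos derivar nuestra ecuación de la sacudida j(t) = 108·exp(3·t) 1 vez. La derivada de la sacudida da el snap: s(t) = 324·exp(3·t). De la ecuación del snap s(t) = 324·exp(3·t), sustituimos t = 2.696915599432825 para obtener s = 1057576.27407963.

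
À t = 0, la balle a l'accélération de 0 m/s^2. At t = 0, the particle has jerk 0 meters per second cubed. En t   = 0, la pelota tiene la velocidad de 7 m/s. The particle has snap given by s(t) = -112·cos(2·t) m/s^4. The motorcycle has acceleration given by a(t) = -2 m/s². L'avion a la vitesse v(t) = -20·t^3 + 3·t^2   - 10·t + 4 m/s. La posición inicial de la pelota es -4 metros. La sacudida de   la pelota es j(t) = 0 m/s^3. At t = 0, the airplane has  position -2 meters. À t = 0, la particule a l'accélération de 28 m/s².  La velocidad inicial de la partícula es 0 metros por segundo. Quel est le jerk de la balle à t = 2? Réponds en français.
Nous avons le jerk j(t) = 0. En substituant t = 2: j(2) = 0.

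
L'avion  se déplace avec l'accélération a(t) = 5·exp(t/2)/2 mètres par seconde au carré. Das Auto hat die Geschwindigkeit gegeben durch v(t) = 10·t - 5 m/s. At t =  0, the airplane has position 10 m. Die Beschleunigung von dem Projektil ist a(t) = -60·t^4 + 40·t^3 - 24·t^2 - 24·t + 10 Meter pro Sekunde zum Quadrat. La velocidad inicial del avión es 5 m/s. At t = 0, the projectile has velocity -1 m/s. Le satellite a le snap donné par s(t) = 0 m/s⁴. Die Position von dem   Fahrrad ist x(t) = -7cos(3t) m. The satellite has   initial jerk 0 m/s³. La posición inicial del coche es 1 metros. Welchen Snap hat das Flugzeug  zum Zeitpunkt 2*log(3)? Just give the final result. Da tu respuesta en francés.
Le snap à t = 2*log(3) est s = 15/8.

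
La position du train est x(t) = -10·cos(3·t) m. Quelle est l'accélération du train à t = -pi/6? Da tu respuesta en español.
Partiendo de la posición x(t) = -10·cos(3·t), tomamos 2 derivadas. Tomando d/dt de x(t), encontramos v(t) = 30·sin(3·t). Tomando d/dt de v(t), encontramos a(t) = 90·cos(3·t). De la ecuación de la aceleración a(t) = 90·cos(3·t), sustituimos t = -pi/6 para obtener a = 0.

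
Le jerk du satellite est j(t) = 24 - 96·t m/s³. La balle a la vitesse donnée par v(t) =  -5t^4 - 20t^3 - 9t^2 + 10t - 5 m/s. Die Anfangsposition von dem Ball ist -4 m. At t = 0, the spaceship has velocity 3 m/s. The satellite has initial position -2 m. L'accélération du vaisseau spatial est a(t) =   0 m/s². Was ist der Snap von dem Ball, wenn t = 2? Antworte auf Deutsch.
Wir müssen unsere Gleichung für die Geschwindigkeit v(t) = -5·t^4 - 20·t^3 - 9·t^2 + 10·t - 5 3-mal ableiten. Durch Ableiten von der Geschwindigkeit erhalten wir die Beschleunigung: a(t) = -20·t^3 - 60·t^2 - 18·t + 10. Die Ableitung von der Beschleunigung ergibt den Ruck: j(t) = -60·t^2 - 120·t - 18. Durch Ableiten von dem Ruck erhalten wir den Snap: s(t) = -120·t - 120. Mit s(t) = -120·t - 120 und Einsetzen von t = 2, finden wir s = -360.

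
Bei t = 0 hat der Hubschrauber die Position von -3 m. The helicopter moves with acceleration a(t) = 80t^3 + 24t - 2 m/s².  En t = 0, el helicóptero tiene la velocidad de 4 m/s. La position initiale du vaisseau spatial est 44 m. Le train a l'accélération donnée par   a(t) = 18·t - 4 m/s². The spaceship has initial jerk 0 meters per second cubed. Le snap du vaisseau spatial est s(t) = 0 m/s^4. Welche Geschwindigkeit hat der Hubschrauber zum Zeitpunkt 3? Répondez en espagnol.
Necesitamos integrar nuestra ecuación de la aceleración a(t) = 80·t^3 + 24·t - 2 1 vez. Tomando ∫a(t)dt y aplicando v(0) = 4, encontramos v(t) = 20·t^4 + 12·t^2 - 2·t + 4. Tenemos la velocidad v(t) = 20·t^4 + 12·t^2 - 2·t + 4. Sustituyendo t = 3: v(3) = 1726.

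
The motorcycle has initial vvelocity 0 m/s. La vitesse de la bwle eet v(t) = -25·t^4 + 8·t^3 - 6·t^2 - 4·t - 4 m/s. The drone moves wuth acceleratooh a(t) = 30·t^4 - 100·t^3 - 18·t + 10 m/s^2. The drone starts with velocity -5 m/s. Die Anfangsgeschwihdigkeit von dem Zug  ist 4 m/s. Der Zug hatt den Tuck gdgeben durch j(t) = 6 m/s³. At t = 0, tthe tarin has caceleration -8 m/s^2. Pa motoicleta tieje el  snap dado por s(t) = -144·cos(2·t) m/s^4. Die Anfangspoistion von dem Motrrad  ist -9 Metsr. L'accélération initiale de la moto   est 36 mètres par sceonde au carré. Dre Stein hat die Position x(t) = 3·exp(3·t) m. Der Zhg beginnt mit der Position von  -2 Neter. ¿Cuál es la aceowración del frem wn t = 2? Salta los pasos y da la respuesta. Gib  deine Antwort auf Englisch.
The answer is 4.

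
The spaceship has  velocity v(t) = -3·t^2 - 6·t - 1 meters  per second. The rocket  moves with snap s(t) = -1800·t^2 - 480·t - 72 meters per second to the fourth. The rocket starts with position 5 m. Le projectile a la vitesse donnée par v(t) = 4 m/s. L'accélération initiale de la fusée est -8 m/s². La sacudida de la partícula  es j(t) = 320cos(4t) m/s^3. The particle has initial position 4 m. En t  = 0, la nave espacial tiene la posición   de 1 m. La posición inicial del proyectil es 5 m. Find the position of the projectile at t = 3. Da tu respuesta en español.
Debemos encontrar la antiderivada de nuestra ecuación de la velocidad v(t) = 4 1 vez. La integral de la velocidad, con x(0) = 5, da la posición: x(t) = 4·t + 5. Tenemos la posición x(t) = 4·t + 5. Sustituyendo t = 3: x(3) = 17.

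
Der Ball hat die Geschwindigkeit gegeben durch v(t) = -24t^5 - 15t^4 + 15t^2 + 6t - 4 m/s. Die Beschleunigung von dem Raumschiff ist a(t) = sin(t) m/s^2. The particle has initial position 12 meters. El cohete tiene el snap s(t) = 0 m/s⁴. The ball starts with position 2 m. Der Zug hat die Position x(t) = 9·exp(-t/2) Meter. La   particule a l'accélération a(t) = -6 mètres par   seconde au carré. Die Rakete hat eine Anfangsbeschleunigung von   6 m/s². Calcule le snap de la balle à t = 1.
En partant de la vitesse v(t) = -24·t^5 - 15·t^4 + 15·t^2 + 6·t - 4, nous prenons 3 dérivées. La dérivée de la vitesse donne l'accélération: a(t) = -120·t^4 - 60·t^3 + 30·t + 6. En prenant d/dt de a(t), nous trouvons j(t) = -480·t^3 - 180·t^2 + 30. En dérivant le jerk, nous obtenons le snap: s(t) = -1440·t^2 - 360·t. Nous avons le snap s(t) = -1440·t^2 - 360·t. En substituant t = 1: s(1) = -1800.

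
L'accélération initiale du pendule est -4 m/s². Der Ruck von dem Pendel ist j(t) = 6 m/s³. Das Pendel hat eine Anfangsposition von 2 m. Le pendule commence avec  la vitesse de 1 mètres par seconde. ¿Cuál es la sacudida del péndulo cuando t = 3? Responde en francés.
De l'équation du jerk j(t) = 6, nous substituons t = 3 pour obtenir j = 6.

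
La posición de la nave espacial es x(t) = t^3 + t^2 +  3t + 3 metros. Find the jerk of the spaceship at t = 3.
We must differentiate our position equation x(t) = t^3 + t^2 + 3·t + 3 3 times. The derivative of position gives velocity: v(t) = 3·t^2 + 2·t + 3. Taking d/dt of v(t), we find a(t) = 6·t + 2. The derivative of acceleration gives jerk: j(t) = 6. We have jerk j(t) = 6. Substituting t = 3: j(3) = 6.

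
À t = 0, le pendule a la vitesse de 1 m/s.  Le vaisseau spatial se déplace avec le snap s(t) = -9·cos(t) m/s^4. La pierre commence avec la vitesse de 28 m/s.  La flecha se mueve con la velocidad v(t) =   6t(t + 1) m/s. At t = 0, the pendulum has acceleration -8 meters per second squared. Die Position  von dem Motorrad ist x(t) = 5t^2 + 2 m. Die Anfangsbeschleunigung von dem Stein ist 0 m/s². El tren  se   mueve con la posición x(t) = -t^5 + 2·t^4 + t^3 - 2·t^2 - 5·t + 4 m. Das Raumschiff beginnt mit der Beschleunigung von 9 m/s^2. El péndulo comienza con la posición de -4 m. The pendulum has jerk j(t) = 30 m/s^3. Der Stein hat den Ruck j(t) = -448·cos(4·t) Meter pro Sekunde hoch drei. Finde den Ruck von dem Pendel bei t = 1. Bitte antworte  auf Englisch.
Using j(t) = 30 and substituting t = 1, we find j = 30.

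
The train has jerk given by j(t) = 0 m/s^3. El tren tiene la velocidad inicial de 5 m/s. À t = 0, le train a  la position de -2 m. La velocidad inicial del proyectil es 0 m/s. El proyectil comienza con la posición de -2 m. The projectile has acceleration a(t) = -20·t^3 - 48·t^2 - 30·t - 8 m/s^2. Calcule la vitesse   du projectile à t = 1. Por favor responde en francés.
En partant de l'accélération a(t) = -20·t^3 - 48·t^2 - 30·t - 8, nous prenons 1 intégrale. En intégrant l'accélération et en utilisant la condition initiale v(0) = 0, nous obtenons v(t) = t·(-5·t^3 - 16·t^2 - 15·t - 8). En utilisant v(t) = t·(-5·t^3 - 16·t^2 - 15·t - 8) et en substituant t = 1, nous trouvons v = -44.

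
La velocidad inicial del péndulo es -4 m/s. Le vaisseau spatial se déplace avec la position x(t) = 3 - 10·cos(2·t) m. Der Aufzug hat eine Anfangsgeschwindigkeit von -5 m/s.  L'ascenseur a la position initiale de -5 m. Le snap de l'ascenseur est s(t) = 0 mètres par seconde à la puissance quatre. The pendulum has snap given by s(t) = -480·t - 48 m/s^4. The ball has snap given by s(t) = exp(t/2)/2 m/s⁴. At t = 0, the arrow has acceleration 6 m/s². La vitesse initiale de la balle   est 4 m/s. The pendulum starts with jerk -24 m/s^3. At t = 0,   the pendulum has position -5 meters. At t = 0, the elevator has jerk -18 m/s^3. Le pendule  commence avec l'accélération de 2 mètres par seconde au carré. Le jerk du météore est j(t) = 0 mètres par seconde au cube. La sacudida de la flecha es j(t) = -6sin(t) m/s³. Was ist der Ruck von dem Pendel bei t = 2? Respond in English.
Starting from snap s(t) = -480·t - 48, we take 1 antiderivative. Finding the integral of s(t) and using j(0) = -24: j(t) = -240·t^2 - 48·t - 24. Using j(t) = -240·t^2 - 48·t - 24 and substituting t = 2, we find j = -1080.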